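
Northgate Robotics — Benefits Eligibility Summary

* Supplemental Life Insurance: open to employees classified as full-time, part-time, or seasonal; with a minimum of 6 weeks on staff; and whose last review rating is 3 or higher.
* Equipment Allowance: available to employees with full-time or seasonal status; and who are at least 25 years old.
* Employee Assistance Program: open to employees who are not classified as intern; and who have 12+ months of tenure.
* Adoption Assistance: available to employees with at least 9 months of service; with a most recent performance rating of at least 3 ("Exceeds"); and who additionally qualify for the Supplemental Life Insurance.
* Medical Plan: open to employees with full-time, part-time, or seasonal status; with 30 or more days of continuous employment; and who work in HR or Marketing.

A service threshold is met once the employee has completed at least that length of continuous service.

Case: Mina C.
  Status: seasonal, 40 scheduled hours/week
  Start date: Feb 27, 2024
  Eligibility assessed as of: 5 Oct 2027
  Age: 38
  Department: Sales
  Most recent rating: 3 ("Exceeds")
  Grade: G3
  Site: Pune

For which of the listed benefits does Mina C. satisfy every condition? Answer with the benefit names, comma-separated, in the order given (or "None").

Supplemental Life Insurance, Equipment Allowance, Employee Assistance Program, Adoption Assistance

Service from Feb 27, 2024 to 5 Oct 2027: 1316 days.
Supplemental Life Insurance — status seasonal ✓; service 1316 days ≥ 6 weeks (≈42 days) ✓; rating 3 ≥ 3 ✓ → eligible.
Equipment Allowance — status seasonal ✓; age 38 ≥ 25 ✓ → eligible.
Employee Assistance Program — status seasonal ✓ (not excluded); service 1316 days ≥ 12 months (≈360 days) ✓ → eligible.
Adoption Assistance — service 1316 days ≥ 9 months (≈270 days) ✓; rating 3 ≥ 3 ✓; eligible for Supplemental Life Insurance ✓ → eligible.
Medical Plan — status seasonal ✓; service 1316 days ≥ 30 days ✓; dept Sales ✗ → not eligible.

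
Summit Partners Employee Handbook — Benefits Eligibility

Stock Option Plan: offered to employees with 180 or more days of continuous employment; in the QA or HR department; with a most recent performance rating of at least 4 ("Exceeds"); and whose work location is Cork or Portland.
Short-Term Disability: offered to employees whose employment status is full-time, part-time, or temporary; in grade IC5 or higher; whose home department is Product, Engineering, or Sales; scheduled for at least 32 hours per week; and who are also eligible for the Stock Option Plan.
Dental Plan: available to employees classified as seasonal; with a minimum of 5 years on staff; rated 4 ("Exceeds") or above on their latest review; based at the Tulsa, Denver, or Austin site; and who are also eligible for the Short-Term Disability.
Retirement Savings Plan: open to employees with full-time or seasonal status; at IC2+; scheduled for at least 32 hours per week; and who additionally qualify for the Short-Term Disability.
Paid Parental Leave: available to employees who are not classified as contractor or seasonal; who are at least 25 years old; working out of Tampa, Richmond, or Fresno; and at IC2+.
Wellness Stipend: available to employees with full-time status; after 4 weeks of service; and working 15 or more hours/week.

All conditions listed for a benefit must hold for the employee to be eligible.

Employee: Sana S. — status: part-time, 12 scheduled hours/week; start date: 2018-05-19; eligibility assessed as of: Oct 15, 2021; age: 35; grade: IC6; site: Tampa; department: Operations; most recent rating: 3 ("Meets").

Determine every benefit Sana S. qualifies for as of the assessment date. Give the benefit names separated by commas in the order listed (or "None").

Paid Parental Leave

Service from 2018-05-19 to Oct 15, 2021: 1245 days.
Stock Option Plan — service 1245 days ≥ 180 days ✓; dept Operations ✗ → not eligible.
Short-Term Disability — status part-time ✓; grade IC6 ≥ IC5 ✓; dept Operations ✗ → not eligible.
Dental Plan — status part-time ✗ (requires seasonal) → not eligible.
Retirement Savings Plan — status part-time ✗ (requires full-time or seasonal) → not eligible.
Paid Parental Leave — status part-time ✓ (not excluded); age 35 ≥ 25 ✓; site Tampa ✓; grade IC6 ≥ IC2 ✓ → eligible.
Wellness Stipend — status part-time ✗ (requires full-time) → not eligible.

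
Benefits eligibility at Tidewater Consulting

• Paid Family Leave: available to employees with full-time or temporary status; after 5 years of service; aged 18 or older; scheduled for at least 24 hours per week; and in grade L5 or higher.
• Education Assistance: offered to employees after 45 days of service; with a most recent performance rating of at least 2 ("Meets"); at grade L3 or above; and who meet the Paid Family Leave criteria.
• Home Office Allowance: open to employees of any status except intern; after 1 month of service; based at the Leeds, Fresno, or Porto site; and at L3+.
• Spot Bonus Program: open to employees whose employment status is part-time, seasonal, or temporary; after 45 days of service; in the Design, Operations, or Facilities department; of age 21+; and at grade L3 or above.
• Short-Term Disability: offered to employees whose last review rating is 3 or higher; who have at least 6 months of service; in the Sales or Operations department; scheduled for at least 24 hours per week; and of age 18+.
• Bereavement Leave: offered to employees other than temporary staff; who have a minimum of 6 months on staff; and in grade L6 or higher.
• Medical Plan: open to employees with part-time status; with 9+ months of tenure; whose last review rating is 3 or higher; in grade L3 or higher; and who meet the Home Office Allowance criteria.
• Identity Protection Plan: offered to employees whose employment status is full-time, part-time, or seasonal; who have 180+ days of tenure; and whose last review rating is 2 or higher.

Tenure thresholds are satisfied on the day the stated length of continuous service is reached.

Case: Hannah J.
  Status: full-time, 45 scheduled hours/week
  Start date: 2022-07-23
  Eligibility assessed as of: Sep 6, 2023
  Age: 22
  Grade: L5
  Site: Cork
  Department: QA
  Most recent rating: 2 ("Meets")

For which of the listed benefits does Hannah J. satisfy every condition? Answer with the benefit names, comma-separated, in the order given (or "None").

Service from 2022-07-23 to Sep 6, 2023: 410 days.
Paid Family Leave — status full-time ✓; service 410 days < 5 years (≈1825 days) ✗ → not eligible.
Education Assistance — service 410 days ≥ 45 days ✓; rating 2 ≥ 2 ✓; grade L5 ≥ L3 ✓; not eligible for Paid Family Leave ✗ → not eligible.
Home Office Allowance — status full-time ✓ (not excluded); service 410 days ≥ 1 month (≈30 days) ✓; site Cork ✗ (not Leeds, Fresno, or Porto) → not eligible.
Spot Bonus Program — status full-time ✗ (requires part-time, seasonal, or temporary) → not eligible.
Short-Term Disability — rating 2 < 3 ✗ → not eligible.
Bereavement Leave — status full-time ✓ (not excluded); service 410 days ≥ 6 months (≈180 days) ✓; grade L5 < L6 ✗ → not eligible.
Medical Plan — status full-time ✗ (requires part-time) → not eligible.
Identity Protection Plan — status full-time ✓; service 410 days ≥ 180 days ✓; rating 2 ≥ 2 ✓ → eligible.

Identity Protection Plan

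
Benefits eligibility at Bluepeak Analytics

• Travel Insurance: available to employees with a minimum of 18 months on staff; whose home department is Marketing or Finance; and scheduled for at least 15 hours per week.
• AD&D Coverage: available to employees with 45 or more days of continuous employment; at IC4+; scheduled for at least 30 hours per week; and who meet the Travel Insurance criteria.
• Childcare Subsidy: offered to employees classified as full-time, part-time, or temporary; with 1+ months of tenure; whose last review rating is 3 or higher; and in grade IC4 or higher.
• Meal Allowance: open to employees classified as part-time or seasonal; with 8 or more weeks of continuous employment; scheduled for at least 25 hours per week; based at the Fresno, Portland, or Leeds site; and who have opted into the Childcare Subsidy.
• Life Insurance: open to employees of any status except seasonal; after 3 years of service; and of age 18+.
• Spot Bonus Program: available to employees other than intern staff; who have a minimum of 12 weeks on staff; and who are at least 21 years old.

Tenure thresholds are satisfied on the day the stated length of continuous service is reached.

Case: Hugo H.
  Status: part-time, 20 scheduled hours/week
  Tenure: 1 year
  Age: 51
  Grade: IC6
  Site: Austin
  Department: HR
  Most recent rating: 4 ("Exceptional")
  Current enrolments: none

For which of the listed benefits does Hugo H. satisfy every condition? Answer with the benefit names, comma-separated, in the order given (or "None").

Childcare Subsidy, Spot Bonus Program

Travel Insurance — service 1 year < 18 months (≈540 days) ✗ → not eligible.
AD&D Coverage — service 1 year ≥ 45 days ✓; grade IC6 ≥ IC4 ✓; 20 hrs/wk < 30 ✗ → not eligible.
Childcare Subsidy — status part-time ✓; service 1 year ≥ 1 month (≈30 days) ✓; rating 4 ≥ 3 ✓; grade IC6 ≥ IC4 ✓ → eligible.
Meal Allowance — status part-time ✓; service 1 year ≥ 8 weeks (≈56 days) ✓; 20 hrs/wk < 25 ✗ → not eligible.
Life Insurance — status part-time ✓ (not excluded); service 1 year < 3 years ✗ → not eligible.
Spot Bonus Program — status part-time ✓ (not excluded); service 1 year ≥ 12 weeks (≈84 days) ✓; age 51 ≥ 21 ✓ → eligible.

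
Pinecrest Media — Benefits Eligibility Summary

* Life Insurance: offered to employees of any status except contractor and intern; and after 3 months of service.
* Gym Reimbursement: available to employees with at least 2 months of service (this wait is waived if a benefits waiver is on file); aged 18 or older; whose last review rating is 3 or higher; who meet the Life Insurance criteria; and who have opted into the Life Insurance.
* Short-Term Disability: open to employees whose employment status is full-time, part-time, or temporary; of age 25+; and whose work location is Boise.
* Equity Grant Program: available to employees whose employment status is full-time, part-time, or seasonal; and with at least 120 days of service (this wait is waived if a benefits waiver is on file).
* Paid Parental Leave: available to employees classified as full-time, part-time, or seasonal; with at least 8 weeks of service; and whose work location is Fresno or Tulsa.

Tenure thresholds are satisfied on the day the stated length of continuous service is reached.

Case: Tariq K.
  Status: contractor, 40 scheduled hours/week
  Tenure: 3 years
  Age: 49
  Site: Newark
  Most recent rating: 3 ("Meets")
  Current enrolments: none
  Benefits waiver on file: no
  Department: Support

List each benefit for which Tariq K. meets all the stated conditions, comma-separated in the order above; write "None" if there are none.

Life Insurance — status contractor ✗ (excluded) → not eligible.
Gym Reimbursement — no waiver, service 3 years ≥ 2 months (≈60 days) ✓; age 49 ≥ 18 ✓; rating 3 ≥ 3 ✓; not eligible for Life Insurance ✗ → not eligible.
Short-Term Disability — status contractor ✗ (requires full-time, part-time, or temporary) → not eligible.
Equity Grant Program — status contractor ✗ (requires full-time, part-time, or seasonal) → not eligible.
Paid Parental Leave — status contractor ✗ (requires full-time, part-time, or seasonal) → not eligible.

None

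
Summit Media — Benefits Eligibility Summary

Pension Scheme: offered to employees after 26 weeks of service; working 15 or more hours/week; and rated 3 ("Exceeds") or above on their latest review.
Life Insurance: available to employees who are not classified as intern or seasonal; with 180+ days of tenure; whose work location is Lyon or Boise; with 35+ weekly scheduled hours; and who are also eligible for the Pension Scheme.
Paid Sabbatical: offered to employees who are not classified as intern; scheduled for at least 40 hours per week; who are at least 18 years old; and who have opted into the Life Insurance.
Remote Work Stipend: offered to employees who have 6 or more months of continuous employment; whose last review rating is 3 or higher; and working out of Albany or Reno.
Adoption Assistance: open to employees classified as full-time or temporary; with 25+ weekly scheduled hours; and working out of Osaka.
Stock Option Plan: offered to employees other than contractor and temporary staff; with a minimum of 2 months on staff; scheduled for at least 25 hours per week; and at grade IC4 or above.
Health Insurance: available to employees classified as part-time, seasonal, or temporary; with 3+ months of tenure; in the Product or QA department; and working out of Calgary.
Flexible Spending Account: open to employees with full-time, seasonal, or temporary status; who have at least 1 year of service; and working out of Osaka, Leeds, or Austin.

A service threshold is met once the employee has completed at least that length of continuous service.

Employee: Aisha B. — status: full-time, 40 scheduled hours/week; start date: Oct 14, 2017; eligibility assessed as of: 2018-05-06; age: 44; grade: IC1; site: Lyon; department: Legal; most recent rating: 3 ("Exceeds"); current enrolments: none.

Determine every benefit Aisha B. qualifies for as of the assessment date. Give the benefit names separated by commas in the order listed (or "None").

Service from Oct 14, 2017 to 2018-05-06: 204 days.
Pension Scheme — service 204 days ≥ 26 weeks (≈182 days) ✓; 40 hrs/wk ≥ 15 ✓; rating 3 ≥ 3 ✓ → eligible.
Life Insurance — status full-time ✓ (not excluded); service 204 days ≥ 180 days ✓; site Lyon ✓; 40 hrs/wk ≥ 35 ✓; eligible for Pension Scheme ✓ → eligible.
Paid Sabbatical — status full-time ✓ (not excluded); 40 hrs/wk ≥ 40 ✓; age 44 ≥ 18 ✓; not enrolled in Life Insurance ✗ → not eligible.
Remote Work Stipend — service 204 days ≥ 6 months (≈180 days) ✓; rating 3 ≥ 3 ✓; site Lyon ✗ (not Albany or Reno) → not eligible.
Adoption Assistance — status full-time ✓; 40 hrs/wk ≥ 25 ✓; site Lyon ✗ (not Osaka) → not eligible.
Stock Option Plan — status full-time ✓ (not excluded); service 204 days ≥ 2 months (≈60 days) ✓; 40 hrs/wk ≥ 25 ✓; grade IC1 < IC4 ✗ → not eligible.
Health Insurance — status full-time ✗ (requires part-time, seasonal, or temporary) → not eligible.
Flexible Spending Account — status full-time ✓; service 204 days < 1 year (≈365 days) ✗ → not eligible.

Pension Scheme, Life Insurance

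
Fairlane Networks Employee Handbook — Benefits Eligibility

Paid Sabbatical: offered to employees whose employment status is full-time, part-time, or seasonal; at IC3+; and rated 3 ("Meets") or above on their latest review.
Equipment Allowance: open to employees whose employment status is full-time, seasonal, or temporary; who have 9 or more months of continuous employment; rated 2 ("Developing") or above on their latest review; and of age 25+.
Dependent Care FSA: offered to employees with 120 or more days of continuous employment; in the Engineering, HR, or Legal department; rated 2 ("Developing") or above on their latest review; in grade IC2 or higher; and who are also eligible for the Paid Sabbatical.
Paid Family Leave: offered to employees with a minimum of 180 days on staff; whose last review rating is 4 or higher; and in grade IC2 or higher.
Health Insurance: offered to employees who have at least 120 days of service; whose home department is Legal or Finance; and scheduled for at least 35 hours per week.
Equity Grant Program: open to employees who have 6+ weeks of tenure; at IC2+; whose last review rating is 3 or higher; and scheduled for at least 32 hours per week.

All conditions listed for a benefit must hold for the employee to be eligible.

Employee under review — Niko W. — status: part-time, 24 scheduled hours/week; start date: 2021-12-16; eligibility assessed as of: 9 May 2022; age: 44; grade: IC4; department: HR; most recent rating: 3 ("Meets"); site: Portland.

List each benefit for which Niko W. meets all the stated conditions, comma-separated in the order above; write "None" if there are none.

Service from 2021-12-16 to 9 May 2022: 144 days.
Paid Sabbatical — status part-time ✓; grade IC4 ≥ IC3 ✓; rating 3 ≥ 3 ✓ → eligible.
Equipment Allowance — status part-time ✗ (requires full-time, seasonal, or temporary) → not eligible.
Dependent Care FSA — service 144 days ≥ 120 days ✓; dept HR ✓; rating 3 ≥ 2 ✓; grade IC4 ≥ IC2 ✓; eligible for Paid Sabbatical ✓ → eligible.
Paid Family Leave — service 144 days < 180 days ✗ → not eligible.
Health Insurance — service 144 days ≥ 120 days ✓; dept HR ✗ → not eligible.
Equity Grant Program — service 144 days ≥ 6 weeks (≈42 days) ✓; grade IC4 ≥ IC2 ✓; rating 3 ≥ 3 ✓; 24 hrs/wk < 32 ✗ → not eligible.

Paid Sabbatical, Dependent Care FSA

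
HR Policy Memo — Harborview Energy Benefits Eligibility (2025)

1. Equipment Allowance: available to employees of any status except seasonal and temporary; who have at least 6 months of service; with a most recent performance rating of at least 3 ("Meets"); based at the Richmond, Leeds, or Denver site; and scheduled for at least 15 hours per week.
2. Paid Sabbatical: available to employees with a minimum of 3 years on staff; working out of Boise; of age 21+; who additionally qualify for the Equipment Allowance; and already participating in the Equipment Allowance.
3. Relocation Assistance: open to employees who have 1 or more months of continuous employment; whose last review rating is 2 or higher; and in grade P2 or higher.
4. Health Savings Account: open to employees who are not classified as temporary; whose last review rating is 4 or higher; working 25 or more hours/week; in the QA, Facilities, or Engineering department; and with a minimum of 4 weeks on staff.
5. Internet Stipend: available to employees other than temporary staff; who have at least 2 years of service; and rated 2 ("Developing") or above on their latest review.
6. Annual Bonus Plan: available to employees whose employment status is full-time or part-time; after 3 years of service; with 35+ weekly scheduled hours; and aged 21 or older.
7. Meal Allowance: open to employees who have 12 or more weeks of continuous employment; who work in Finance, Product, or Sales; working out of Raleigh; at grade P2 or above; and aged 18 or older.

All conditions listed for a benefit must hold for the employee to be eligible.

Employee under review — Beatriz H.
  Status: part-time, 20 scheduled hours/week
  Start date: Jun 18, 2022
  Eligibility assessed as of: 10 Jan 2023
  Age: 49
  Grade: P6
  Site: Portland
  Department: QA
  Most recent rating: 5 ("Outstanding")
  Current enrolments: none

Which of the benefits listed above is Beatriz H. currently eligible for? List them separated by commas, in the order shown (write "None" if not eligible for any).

Relocation Assistance

Service from Jun 18, 2022 to 10 Jan 2023: 206 days.
Equipment Allowance — status part-time ✓ (not excluded); service 206 days ≥ 6 months (≈180 days) ✓; rating 5 ≥ 3 ✓; site Portland ✗ (not Richmond, Leeds, or Denver) → not eligible.
Paid Sabbatical — service 206 days < 3 years (≈1095 days) ✗ → not eligible.
Relocation Assistance — service 206 days ≥ 1 month (≈30 days) ✓; rating 5 ≥ 2 ✓; grade P6 ≥ P2 ✓ → eligible.
Health Savings Account — status part-time ✓ (not excluded); rating 5 ≥ 4 ✓; 20 hrs/wk < 25 ✗ → not eligible.
Internet Stipend — status part-time ✓ (not excluded); service 206 days < 2 years (≈730 days) ✗ → not eligible.
Annual Bonus Plan — status part-time ✓; service 206 days < 3 years (≈1095 days) ✗ → not eligible.
Meal Allowance — service 206 days ≥ 12 weeks (≈84 days) ✓; dept QA ✗ → not eligible.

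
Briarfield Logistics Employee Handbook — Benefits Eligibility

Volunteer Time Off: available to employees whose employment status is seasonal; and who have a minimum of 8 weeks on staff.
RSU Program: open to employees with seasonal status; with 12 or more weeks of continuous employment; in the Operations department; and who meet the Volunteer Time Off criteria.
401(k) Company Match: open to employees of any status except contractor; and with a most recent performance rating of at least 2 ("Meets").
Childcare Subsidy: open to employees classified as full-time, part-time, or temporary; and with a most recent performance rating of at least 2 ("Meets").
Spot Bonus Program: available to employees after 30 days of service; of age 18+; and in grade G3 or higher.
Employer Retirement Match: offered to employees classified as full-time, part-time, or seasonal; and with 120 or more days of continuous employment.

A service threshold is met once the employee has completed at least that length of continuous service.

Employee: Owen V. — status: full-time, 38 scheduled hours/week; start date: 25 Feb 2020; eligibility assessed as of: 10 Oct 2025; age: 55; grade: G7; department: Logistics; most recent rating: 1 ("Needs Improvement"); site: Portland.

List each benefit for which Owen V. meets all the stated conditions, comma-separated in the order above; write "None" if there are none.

Spot Bonus Program, Employer Retirement Match

Service from 25 Feb 2020 to 10 Oct 2025: 2054 days.
Volunteer Time Off — status full-time ✗ (requires seasonal) → not eligible.
RSU Program — status full-time ✗ (requires seasonal) → not eligible.
401(k) Company Match — status full-time ✓ (not excluded); rating 1 < 2 ✗ → not eligible.
Childcare Subsidy — status full-time ✓; rating 1 < 2 ✗ → not eligible.
Spot Bonus Program — service 2054 days ≥ 30 days ✓; age 55 ≥ 18 ✓; grade G7 ≥ G3 ✓ → eligible.
Employer Retirement Match — status full-time ✓; service 2054 days ≥ 120 days ✓ → eligible.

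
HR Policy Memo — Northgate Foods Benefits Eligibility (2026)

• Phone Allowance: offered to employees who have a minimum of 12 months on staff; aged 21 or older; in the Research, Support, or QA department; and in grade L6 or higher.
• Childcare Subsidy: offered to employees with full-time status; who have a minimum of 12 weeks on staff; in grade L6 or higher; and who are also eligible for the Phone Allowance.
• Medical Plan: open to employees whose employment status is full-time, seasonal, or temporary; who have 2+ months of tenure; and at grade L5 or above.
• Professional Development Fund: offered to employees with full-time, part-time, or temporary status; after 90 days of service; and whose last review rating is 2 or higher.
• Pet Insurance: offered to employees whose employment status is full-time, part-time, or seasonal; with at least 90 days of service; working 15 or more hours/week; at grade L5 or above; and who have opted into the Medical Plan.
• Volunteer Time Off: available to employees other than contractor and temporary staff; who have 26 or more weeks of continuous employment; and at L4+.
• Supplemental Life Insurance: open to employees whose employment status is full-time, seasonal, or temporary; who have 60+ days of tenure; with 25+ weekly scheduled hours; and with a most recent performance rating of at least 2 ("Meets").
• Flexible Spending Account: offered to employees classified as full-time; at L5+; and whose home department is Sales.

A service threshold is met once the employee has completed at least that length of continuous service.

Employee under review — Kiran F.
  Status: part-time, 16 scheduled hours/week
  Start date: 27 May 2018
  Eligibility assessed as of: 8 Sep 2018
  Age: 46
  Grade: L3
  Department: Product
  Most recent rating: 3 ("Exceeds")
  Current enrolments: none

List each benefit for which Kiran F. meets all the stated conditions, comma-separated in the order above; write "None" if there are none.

Professional Development Fund

Service from 27 May 2018 to 8 Sep 2018: 104 days.
Phone Allowance — service 104 days < 12 months (≈360 days) ✗ → not eligible.
Childcare Subsidy — status part-time ✗ (requires full-time) → not eligible.
Medical Plan — status part-time ✗ (requires full-time, seasonal, or temporary) → not eligible.
Professional Development Fund — status part-time ✓; service 104 days ≥ 90 days ✓; rating 3 ≥ 2 ✓ → eligible.
Pet Insurance — status part-time ✓; service 104 days ≥ 90 days ✓; 16 hrs/wk ≥ 15 ✓; grade L3 < L5 ✗ → not eligible.
Volunteer Time Off — status part-time ✓ (not excluded); service 104 days < 26 weeks (≈182 days) ✗ → not eligible.
Supplemental Life Insurance — status part-time ✗ (requires full-time, seasonal, or temporary) → not eligible.
Flexible Spending Account — status part-time ✗ (requires full-time) → not eligible.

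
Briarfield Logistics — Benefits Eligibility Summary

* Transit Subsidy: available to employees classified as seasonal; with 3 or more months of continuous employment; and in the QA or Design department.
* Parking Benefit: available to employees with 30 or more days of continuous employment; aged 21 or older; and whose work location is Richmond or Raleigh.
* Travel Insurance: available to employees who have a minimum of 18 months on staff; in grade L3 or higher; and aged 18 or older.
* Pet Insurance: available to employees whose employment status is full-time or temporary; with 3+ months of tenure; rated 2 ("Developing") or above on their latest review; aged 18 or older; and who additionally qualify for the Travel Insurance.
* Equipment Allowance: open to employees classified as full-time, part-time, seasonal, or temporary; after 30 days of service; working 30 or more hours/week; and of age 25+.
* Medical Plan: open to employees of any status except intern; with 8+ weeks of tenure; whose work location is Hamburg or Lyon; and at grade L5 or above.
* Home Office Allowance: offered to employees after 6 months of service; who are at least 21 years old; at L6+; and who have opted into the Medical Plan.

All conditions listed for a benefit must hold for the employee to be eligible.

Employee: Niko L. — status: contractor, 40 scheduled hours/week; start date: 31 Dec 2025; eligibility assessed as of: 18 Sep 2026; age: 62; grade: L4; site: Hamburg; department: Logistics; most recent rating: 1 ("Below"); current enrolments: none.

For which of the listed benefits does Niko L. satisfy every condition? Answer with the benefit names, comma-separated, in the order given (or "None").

Service from 31 Dec 2025 to 18 Sep 2026: 261 days.
Transit Subsidy — status contractor ✗ (requires seasonal) → not eligible.
Parking Benefit — service 261 days ≥ 30 days ✓; age 62 ≥ 21 ✓; site Hamburg ✗ (not Richmond or Raleigh) → not eligible.
Travel Insurance — service 261 days < 18 months (≈540 days) ✗ → not eligible.
Pet Insurance — status contractor ✗ (requires full-time or temporary) → not eligible.
Equipment Allowance — status contractor ✗ (requires full-time, part-time, seasonal, or temporary) → not eligible.
Medical Plan — status contractor ✓ (not excluded); service 261 days ≥ 8 weeks (≈56 days) ✓; site Hamburg ✓; grade L4 < L5 ✗ → not eligible.
Home Office Allowance — service 261 days ≥ 6 months (≈180 days) ✓; age 62 ≥ 21 ✓; grade L4 < L6 ✗ → not eligible.

None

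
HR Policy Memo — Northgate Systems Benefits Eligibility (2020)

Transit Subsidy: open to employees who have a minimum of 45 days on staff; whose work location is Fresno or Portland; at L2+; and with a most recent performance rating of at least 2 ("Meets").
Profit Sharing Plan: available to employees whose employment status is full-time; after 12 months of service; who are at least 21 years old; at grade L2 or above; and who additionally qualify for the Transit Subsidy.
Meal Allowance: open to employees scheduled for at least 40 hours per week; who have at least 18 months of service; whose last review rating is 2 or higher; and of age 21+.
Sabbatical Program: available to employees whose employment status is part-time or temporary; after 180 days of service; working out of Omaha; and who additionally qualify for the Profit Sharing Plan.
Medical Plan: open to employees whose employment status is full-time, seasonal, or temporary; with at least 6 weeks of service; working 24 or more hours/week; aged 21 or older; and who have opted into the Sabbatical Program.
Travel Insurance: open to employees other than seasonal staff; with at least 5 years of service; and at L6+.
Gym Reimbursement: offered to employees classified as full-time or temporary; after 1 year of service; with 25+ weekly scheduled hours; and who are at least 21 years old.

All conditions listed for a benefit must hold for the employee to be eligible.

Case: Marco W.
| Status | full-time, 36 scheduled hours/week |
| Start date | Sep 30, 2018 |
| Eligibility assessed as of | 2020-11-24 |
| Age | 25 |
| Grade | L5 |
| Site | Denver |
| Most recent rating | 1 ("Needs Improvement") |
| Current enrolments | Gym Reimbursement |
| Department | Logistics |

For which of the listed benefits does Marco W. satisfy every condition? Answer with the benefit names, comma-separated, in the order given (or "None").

Service from Sep 30, 2018 to 2020-11-24: 786 days.
Transit Subsidy — service 786 days ≥ 45 days ✓; site Denver ✗ (not Fresno or Portland) → not eligible.
Profit Sharing Plan — status full-time ✓; service 786 days ≥ 12 months (≈360 days) ✓; age 25 ≥ 21 ✓; grade L5 ≥ L2 ✓; not eligible for Transit Subsidy ✗ → not eligible.
Meal Allowance — 36 hrs/wk < 40 ✗ → not eligible.
Sabbatical Program — status full-time ✗ (requires part-time or temporary) → not eligible.
Medical Plan — status full-time ✓; service 786 days ≥ 6 weeks (≈42 days) ✓; 36 hrs/wk ≥ 24 ✓; age 25 ≥ 21 ✓; not enrolled in Sabbatical Program ✗ → not eligible.
Travel Insurance — status full-time ✓ (not excluded); service 786 days < 5 years (≈1825 days) ✗ → not eligible.
Gym Reimbursement — status full-time ✓; service 786 days ≥ 1 year (≈365 days) ✓; 36 hrs/wk ≥ 25 ✓; age 25 ≥ 21 ✓ → eligible.

Gym Reimbursement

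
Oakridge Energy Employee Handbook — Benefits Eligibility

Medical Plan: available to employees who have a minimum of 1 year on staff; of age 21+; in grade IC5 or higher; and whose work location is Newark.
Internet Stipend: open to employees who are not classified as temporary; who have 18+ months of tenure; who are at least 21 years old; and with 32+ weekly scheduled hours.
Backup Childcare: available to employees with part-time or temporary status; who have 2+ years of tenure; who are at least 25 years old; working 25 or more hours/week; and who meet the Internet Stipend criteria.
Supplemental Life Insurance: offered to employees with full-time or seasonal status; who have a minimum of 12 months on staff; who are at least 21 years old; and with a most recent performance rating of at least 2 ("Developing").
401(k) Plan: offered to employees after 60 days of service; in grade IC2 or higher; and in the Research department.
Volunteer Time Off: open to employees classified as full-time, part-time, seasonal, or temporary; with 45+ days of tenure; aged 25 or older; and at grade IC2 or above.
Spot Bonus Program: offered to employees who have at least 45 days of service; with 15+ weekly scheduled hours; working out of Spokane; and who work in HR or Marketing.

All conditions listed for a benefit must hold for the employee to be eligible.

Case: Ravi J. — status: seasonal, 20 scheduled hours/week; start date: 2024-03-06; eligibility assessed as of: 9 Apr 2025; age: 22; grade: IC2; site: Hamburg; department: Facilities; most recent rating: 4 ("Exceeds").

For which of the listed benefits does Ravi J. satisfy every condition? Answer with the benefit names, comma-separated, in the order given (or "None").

Supplemental Life Insurance

Service from 2024-03-06 to 9 Apr 2025: 399 days.
Medical Plan — service 399 days ≥ 1 year (≈365 days) ✓; age 22 ≥ 21 ✓; grade IC2 < IC5 ✗ → not eligible.
Internet Stipend — status seasonal ✓ (not excluded); service 399 days < 18 months (≈540 days) ✗ → not eligible.
Backup Childcare — status seasonal ✗ (requires part-time or temporary) → not eligible.
Supplemental Life Insurance — status seasonal ✓; service 399 days ≥ 12 months (≈360 days) ✓; age 22 ≥ 21 ✓; rating 4 ≥ 2 ✓ → eligible.
401(k) Plan — service 399 days ≥ 60 days ✓; grade IC2 ≥ IC2 ✓; dept Facilities ✗ → not eligible.
Volunteer Time Off — status seasonal ✓; service 399 days ≥ 45 days ✓; age 22 < 25 ✗ → not eligible.
Spot Bonus Program — service 399 days ≥ 45 days ✓; 20 hrs/wk ≥ 15 ✓; site Hamburg ✗ (not Spokane) → not eligible.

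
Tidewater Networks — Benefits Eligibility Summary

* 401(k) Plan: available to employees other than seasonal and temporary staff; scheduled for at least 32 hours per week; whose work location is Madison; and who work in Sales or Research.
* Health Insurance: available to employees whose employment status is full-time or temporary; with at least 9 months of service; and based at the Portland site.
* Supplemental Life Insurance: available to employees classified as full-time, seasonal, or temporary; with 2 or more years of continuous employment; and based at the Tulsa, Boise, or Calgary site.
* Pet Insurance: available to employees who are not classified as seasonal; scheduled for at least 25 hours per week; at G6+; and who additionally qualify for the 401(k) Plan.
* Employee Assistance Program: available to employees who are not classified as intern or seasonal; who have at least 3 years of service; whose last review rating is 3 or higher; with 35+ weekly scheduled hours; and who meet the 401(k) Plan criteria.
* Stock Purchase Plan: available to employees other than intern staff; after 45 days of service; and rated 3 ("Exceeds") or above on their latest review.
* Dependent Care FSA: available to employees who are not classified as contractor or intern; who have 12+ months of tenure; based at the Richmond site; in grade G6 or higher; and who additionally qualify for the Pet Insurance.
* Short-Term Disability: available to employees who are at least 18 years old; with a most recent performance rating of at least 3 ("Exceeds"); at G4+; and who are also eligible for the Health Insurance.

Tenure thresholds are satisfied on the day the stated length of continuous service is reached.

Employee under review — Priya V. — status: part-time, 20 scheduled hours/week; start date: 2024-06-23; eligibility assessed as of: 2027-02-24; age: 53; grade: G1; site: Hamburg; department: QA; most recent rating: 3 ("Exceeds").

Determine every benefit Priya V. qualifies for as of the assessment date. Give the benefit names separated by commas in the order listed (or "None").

Service from 2024-06-23 to 2027-02-24: 976 days.
401(k) Plan — status part-time ✓ (not excluded); 20 hrs/wk < 32 ✗ → not eligible.
Health Insurance — status part-time ✗ (requires full-time or temporary) → not eligible.
Supplemental Life Insurance — status part-time ✗ (requires full-time, seasonal, or temporary) → not eligible.
Pet Insurance — status part-time ✓ (not excluded); 20 hrs/wk < 25 ✗ → not eligible.
Employee Assistance Program — status part-time ✓ (not excluded); service 976 days < 3 years (≈1095 days) ✗ → not eligible.
Stock Purchase Plan — status part-time ✓ (not excluded); service 976 days ≥ 45 days ✓; rating 3 ≥ 3 ✓ → eligible.
Dependent Care FSA — status part-time ✓ (not excluded); service 976 days ≥ 12 months (≈360 days) ✓; site Hamburg ✗ (not Richmond) → not eligible.
Short-Term Disability — age 53 ≥ 18 ✓; rating 3 ≥ 3 ✓; grade G1 < G4 ✗ → not eligible.

Stock Purchase Plan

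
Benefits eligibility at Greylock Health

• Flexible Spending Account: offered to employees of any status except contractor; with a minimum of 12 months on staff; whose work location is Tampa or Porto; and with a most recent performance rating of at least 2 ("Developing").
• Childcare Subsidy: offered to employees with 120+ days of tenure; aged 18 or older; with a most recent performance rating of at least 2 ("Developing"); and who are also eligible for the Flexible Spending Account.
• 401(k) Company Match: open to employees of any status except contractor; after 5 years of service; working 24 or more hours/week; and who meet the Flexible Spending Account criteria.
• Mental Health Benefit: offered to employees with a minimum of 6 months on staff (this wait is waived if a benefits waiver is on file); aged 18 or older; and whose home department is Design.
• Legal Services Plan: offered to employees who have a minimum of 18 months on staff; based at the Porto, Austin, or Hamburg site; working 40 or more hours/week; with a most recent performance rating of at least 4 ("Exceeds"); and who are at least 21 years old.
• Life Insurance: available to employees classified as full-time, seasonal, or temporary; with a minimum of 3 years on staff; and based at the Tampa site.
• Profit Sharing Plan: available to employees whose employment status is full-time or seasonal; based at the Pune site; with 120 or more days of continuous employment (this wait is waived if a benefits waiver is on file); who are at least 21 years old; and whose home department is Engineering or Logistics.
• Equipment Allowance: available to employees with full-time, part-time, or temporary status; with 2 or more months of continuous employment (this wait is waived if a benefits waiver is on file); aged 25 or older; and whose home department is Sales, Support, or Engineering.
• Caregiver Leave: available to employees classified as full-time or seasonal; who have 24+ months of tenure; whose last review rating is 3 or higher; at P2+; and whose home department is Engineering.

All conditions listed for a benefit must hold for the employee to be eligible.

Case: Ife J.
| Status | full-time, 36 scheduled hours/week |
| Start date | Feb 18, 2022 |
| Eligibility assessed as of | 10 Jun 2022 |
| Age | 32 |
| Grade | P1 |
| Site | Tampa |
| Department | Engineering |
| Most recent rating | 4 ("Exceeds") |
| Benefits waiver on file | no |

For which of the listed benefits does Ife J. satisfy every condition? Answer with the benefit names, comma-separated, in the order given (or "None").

Service from Feb 18, 2022 to 10 Jun 2022: 112 days.
Flexible Spending Account — status full-time ✓ (not excluded); service 112 days < 12 months (≈360 days) ✗ → not eligible.
Childcare Subsidy — service 112 days < 120 days ✗ → not eligible.
401(k) Company Match — status full-time ✓ (not excluded); service 112 days < 5 years (≈1825 days) ✗ → not eligible.
Mental Health Benefit — no waiver, service 112 days < 6 months (≈180 days) ✗ → not eligible.
Legal Services Plan — service 112 days < 18 months (≈540 days) ✗ → not eligible.
Life Insurance — status full-time ✓; service 112 days < 3 years (≈1095 days) ✗ → not eligible.
Profit Sharing Plan — status full-time ✓; site Tampa ✗ (not Pune) → not eligible.
Equipment Allowance — status full-time ✓; no waiver, service 112 days ≥ 2 months (≈60 days) ✓; age 32 ≥ 25 ✓; dept Engineering ✓ → eligible.
Caregiver Leave — status full-time ✓; service 112 days < 24 months (≈720 days) ✗ → not eligible.

Equipment Allowance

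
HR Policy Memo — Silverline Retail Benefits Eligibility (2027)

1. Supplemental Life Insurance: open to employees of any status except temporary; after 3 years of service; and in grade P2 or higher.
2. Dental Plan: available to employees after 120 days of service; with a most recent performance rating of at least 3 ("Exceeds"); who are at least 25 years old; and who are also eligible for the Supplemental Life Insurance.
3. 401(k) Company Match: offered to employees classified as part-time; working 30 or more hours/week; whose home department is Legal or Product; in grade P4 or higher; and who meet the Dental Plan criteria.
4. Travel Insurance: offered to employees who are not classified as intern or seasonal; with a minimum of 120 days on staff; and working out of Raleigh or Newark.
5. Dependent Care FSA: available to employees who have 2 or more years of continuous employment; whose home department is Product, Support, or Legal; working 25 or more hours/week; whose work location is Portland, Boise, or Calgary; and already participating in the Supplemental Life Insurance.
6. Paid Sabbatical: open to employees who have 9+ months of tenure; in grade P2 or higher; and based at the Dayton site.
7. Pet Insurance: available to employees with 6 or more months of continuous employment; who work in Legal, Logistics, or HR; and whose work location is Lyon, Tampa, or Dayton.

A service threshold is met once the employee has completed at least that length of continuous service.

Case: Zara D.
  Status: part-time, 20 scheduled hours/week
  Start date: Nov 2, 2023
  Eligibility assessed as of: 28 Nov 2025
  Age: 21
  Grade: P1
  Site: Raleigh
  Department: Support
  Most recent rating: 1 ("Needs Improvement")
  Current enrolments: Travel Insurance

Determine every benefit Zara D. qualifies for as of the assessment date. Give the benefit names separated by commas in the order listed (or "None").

Travel Insurance

Service from Nov 2, 2023 to 28 Nov 2025: 757 days.
Supplemental Life Insurance — status part-time ✓ (not excluded); service 757 days < 3 years (≈1095 days) ✗ → not eligible.
Dental Plan — service 757 days ≥ 120 days ✓; rating 1 < 3 ✗ → not eligible.
401(k) Company Match — status part-time ✓; 20 hrs/wk < 30 ✗ → not eligible.
Travel Insurance — status part-time ✓ (not excluded); service 757 days ≥ 120 days ✓; site Raleigh ✓ → eligible.
Dependent Care FSA — service 757 days ≥ 2 years (≈730 days) ✓; dept Support ✓; 20 hrs/wk < 25 ✗ → not eligible.
Paid Sabbatical — service 757 days ≥ 9 months (≈270 days) ✓; grade P1 < P2 ✗ → not eligible.
Pet Insurance — service 757 days ≥ 6 months (≈180 days) ✓; dept Support ✗ → not eligible.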